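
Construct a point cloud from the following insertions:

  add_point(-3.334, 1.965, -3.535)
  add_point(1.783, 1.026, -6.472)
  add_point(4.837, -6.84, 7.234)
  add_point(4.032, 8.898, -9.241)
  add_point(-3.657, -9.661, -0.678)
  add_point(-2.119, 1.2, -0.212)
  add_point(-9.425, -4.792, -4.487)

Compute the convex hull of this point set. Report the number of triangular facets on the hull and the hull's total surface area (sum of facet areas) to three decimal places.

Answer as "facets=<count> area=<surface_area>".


facets=10 area=467.411

Extreme-point indices: [0, 1, 2, 3, 4, 5, 6] — 7 of 7 on the boundary.

Triangle areas on the boundary:
  f1: (p4, p2, p6) → 38.4867
  f2: (p5, p2, p6) → 65.0607
  f3: (p5, p3, p2) → 75.2294
  f4: (p1, p3, p6) → 39.8527
  f5: (p1, p4, p6) → 52.0919
  f6: (p1, p3, p2) → 51.7203
  f7: (p1, p4, p2) → 78.0729
  f8: (p0, p3, p6) → 30.9858
  f9: (p0, p5, p6) → 16.3340
  f10: (p0, p5, p3) → 19.5763
Σ area = 467.411

Euler: V−E+F = 7−15+10 = 2.


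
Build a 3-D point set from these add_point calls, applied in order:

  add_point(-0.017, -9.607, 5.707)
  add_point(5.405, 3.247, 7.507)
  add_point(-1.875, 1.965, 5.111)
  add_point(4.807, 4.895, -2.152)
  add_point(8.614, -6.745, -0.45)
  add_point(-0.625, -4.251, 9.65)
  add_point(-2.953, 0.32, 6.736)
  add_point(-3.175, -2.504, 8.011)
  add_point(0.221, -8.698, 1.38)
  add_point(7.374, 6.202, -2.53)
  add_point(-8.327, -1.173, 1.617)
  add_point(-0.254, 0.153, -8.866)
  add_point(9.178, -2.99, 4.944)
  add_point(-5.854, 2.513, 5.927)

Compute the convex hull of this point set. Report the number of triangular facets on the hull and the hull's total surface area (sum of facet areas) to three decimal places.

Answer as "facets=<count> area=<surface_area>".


11 of the 14 inputs are extreme points: [0, 1, 4, 5, 7, 8, 9, 10, 11, 12, 13].

Per-facet area ½‖(b−a)×(c−a)‖:
  f1: (p1, p9, p12) → 40.4684
  f2: (p4, p0, p12) → 35.1348
  f3: (p4, p9, p12) → 39.3777
  f4: (p4, p11, p9) → 71.2518
  f5: (p7, p0, p10) → 33.2709
  f6: (p5, p0, p12) → 35.4598
  f7: (p5, p1, p12) → 36.9414
  f8: (p5, p7, p0) → 11.4699
  f9: (p8, p4, p11) → 57.4827
  f10: (p8, p4, p0) → 18.6067
  f11: (p8, p11, p10) → 69.2081
  f12: (p8, p0, p10) → 25.1474
  f13: (p13, p7, p10) → 18.6824
  f14: (p13, p1, p9) → 60.5000
  f15: (p13, p5, p1) → 43.9085
  f16: (p13, p5, p7) → 4.6816
  f17: (p13, p11, p10) → 39.8600
  f18: (p13, p11, p9) → 86.9561
Σ area = 728.408

Check V−E+F: 11 − 27 + 18 = 2.

facets=18 area=728.408


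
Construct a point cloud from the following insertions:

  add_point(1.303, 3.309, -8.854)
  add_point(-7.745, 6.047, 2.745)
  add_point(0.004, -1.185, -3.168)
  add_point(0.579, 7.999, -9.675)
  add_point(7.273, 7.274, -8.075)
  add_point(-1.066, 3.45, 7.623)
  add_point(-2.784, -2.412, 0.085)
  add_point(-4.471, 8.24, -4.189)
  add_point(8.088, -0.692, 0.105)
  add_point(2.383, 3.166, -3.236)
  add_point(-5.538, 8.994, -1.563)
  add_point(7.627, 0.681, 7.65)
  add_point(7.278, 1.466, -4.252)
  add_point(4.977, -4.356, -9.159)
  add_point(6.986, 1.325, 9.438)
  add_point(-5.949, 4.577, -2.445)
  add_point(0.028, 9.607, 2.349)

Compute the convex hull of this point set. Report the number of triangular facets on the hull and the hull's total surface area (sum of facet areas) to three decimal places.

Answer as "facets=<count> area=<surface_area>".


facets=24 area=752.077

Points on the hull: [0, 1, 3, 4, 5, 6, 7, 8, 10, 11, 13, 14, 15, 16] (14 of 17).

Area of each hull facet:
  f1: (p10, p16, p1) → 19.3056
  f2: (p10, p3, p16) → 34.8555
  f3: (p4, p3, p16) → 41.4005
  f4: (p4, p14, p16) → 83.4368
  f5: (p4, p13, p8) → 54.4503
  f6: (p4, p13, p3) → 40.9626
  f7: (p15, p10, p1) → 11.7734
  f8: (p6, p15, p1) → 22.9212
  f9: (p6, p15, p13) → 48.8280
  f10: (p11, p4, p8) → 36.0332
  f11: (p11, p4, p14) → 12.3594
  f12: (p11, p13, p8) → 16.0311
  f13: (p11, p6, p14) → 12.5146
  f14: (p11, p6, p13) → 80.8706
  f15: (p0, p13, p3) → 7.1866
  f16: (p0, p15, p3) → 23.3163
  f17: (p0, p15, p13) → 36.8247
  f18: (p7, p10, p3) → 4.4653
  f19: (p7, p15, p3) → 13.9361
  f20: (p7, p15, p10) → 6.1005
  f21: (p5, p6, p1) → 38.6774
  f22: (p5, p6, p14) → 40.6563
  f23: (p5, p16, p1) → 31.0039
  f24: (p5, p14, p16) → 34.1675
Σ area = 752.077

Euler characteristic 14−36+24 = 2 ✓


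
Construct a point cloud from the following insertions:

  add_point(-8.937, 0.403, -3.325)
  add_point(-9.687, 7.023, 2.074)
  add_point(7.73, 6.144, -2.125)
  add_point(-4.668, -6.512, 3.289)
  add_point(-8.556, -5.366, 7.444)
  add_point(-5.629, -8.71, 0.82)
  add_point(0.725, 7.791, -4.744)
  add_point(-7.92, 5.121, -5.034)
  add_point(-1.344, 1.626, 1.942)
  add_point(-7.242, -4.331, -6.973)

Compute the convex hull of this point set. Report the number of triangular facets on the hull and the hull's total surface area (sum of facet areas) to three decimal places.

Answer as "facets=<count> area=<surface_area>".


facets=14 area=613.850

Extreme-point indices: [0, 1, 2, 3, 4, 5, 6, 7, 9] — 9 of 10 on the boundary.

Triangle areas on the boundary:
  f1: (p9, p5, p2) → 85.4834
  f2: (p4, p2, p1) → 121.4608
  f3: (p4, p9, p5) → 32.4395
  f4: (p3, p5, p2) → 29.0344
  f5: (p3, p4, p2) → 45.8414
  f6: (p3, p4, p5) → 8.9100
  f7: (p0, p7, p1) → 19.2121
  f8: (p0, p7, p9) → 14.1860
  f9: (p0, p4, p1) → 51.4767
  f10: (p0, p4, p9) → 37.5405
  f11: (p6, p9, p2) → 52.1852
  f12: (p6, p7, p9) → 42.6310
  f13: (p6, p2, p1) → 39.4394
  f14: (p6, p7, p1) → 34.0092
Σ area = 613.850

Check V−E+F: 9 − 21 + 14 = 2.


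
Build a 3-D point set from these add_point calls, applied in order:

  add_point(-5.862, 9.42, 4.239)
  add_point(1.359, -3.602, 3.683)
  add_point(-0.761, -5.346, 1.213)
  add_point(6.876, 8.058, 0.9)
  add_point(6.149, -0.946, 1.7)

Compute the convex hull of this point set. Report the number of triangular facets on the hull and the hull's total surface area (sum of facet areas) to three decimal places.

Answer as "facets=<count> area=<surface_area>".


facets=6 area=264.013

Points on the hull: [0, 1, 2, 3, 4] (5 of 5).

Area of each hull facet:
  f1: (p2, p3, p0) → 93.9635
  f2: (p1, p3, p0) → 81.3380
  f3: (p1, p2, p0) → 27.1602
  f4: (p4, p2, p3) → 29.9178
  f5: (p4, p1, p3) → 22.0819
  f6: (p4, p1, p2) → 9.5514
Σ area = 264.013

Check V−E+F: 5 − 9 + 6 = 2.


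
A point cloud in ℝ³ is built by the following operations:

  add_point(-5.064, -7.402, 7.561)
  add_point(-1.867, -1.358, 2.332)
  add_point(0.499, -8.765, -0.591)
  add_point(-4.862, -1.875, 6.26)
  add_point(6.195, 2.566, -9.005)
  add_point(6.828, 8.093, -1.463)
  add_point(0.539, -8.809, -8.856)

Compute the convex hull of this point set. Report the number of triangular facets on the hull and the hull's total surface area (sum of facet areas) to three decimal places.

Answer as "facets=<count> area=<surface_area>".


Hull vertices (6/7): indices [0, 2, 3, 4, 5, 6].

Area of each hull facet:
  f1: (p3, p5, p0) → 35.3120
  f2: (p3, p4, p5) → 80.5450
  f3: (p3, p6, p0) → 48.8906
  f4: (p3, p4, p6) → 108.6570
  f5: (p2, p5, p0) → 89.2837
  f6: (p2, p6, p0) → 23.4686
  f7: (p2, p4, p5) → 71.3031
  f8: (p2, p4, p6) → 52.5003
Σ area = 509.960

Euler characteristic 6−12+8 = 2 ✓

facets=8 area=509.960


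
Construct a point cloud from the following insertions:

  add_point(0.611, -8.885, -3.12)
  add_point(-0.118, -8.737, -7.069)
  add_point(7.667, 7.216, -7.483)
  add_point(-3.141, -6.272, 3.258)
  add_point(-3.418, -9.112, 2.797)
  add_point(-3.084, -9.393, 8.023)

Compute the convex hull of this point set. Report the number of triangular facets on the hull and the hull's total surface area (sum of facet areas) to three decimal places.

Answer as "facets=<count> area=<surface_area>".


Points on the hull: [0, 1, 2, 3, 4, 5] (6 of 6).

Area of each hull facet:
  f1: (p0, p5, p2) → 98.0195
  f2: (p1, p0, p2) → 35.6659
  f3: (p1, p5, p4) → 10.2920
  f4: (p1, p0, p5) → 11.3681
  f5: (p3, p5, p4) → 7.5311
  f6: (p3, p5, p2) → 34.8260
  f7: (p3, p1, p4) → 14.9900
  f8: (p3, p1, p2) → 97.8359
Σ area = 310.529

Euler characteristic 6−12+8 = 2 ✓

facets=8 area=310.529


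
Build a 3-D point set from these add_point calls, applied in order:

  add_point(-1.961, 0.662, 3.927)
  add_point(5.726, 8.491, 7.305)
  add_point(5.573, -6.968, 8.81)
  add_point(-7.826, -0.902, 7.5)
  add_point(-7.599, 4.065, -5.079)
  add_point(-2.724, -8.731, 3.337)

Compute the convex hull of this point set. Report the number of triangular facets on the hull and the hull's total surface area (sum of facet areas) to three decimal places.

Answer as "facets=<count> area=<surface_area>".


facets=6 area=551.088

Extreme-point indices: [1, 2, 3, 4, 5] — 5 of 6 on the boundary.

Area of each hull facet:
  f1: (p2, p1, p3) → 104.6766
  f2: (p4, p1, p3) → 108.4276
  f3: (p4, p2, p1) → 143.0746
  f4: (p5, p2, p3) → 51.5545
  f5: (p5, p4, p3) → 68.7979
  f6: (p5, p4, p2) → 74.5572
Σ area = 551.088

Check V−E+F: 5 − 9 + 6 = 2.


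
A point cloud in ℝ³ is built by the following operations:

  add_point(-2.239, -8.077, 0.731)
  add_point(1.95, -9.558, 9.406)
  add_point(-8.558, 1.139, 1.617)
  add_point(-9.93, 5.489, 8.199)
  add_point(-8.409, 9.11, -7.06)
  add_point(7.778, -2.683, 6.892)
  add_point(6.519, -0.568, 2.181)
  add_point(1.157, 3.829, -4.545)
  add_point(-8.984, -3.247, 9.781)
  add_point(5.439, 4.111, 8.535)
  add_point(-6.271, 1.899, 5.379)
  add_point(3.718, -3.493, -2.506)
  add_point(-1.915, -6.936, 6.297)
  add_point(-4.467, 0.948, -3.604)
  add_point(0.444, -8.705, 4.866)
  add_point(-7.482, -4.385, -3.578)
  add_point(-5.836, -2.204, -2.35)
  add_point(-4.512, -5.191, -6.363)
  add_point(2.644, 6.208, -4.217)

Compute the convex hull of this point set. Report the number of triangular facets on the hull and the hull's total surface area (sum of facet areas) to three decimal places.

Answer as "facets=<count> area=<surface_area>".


facets=22 area=1022.283

13 of the 19 inputs are extreme points: [0, 1, 3, 4, 5, 6, 8, 9, 11, 14, 15, 17, 18].

Area of each hull facet:
  f1: (p15, p4, p3) → 97.8747
  f2: (p9, p1, p5) → 31.2996
  f3: (p9, p4, p3) → 121.4132
  f4: (p8, p15, p3) → 60.0288
  f5: (p8, p9, p3) → 67.5550
  f6: (p8, p9, p1) → 86.0005
  f7: (p17, p15, p4) → 28.9199
  f8: (p18, p9, p4) → 68.7027
  f9: (p18, p17, p4) → 75.8988
  f10: (p11, p1, p5) → 47.9634
  f11: (p11, p18, p17) → 45.8080
  f12: (p0, p17, p15) → 15.6952
  f13: (p0, p8, p1) → 55.8141
  f14: (p0, p8, p15) → 46.8904
  f15: (p0, p11, p17) → 30.6650
  f16: (p6, p9, p5) → 18.9949
  f17: (p6, p18, p9) → 40.1212
  f18: (p6, p11, p5) → 13.2933
  f19: (p6, p11, p18) → 29.4387
  f20: (p14, p11, p1) → 16.5027
  f21: (p14, p0, p1) → 3.0702
  f22: (p14, p0, p11) → 20.3326
Σ area = 1022.283

Check V−E+F: 13 − 33 + 22 = 2.


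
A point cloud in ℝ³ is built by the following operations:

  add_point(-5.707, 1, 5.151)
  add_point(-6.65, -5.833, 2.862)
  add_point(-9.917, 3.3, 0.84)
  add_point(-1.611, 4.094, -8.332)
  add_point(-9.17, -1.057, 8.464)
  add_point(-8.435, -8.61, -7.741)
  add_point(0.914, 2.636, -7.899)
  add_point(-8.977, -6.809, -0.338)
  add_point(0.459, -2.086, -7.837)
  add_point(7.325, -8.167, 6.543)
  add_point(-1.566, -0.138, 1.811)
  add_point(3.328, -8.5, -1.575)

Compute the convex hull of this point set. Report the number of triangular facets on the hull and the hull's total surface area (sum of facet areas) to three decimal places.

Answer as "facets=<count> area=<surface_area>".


facets=20 area=743.273

Points on the hull: [0, 1, 2, 3, 4, 5, 6, 7, 8, 9, 10, 11] (12 of 12).

Per-facet area ½‖(b−a)×(c−a)‖:
  f1: (p3, p5, p2) → 81.8770
  f2: (p8, p3, p5) → 34.3373
  f3: (p7, p5, p9) → 64.8109
  f4: (p7, p5, p2) → 36.5438
  f5: (p7, p4, p2) → 41.3344
  f6: (p0, p4, p9) → 40.2758
  f7: (p0, p3, p2) → 39.8582
  f8: (p0, p4, p2) → 16.6719
  f9: (p11, p5, p9) → 35.4707
  f10: (p11, p8, p5) → 51.2147
  f11: (p1, p4, p9) → 55.4787
  f12: (p1, p7, p9) → 21.1730
  f13: (p1, p7, p4) → 13.4702
  f14: (p6, p0, p3) → 21.2633
  f15: (p6, p8, p3) → 6.3711
  f16: (p6, p11, p9) → 51.5834
  f17: (p6, p11, p8) → 16.8171
  f18: (p10, p0, p9) → 31.6290
  f19: (p10, p6, p9) → 62.8643
  f20: (p10, p6, p0) → 20.2282
Σ area = 743.273

Euler: V−E+F = 12−30+20 = 2.


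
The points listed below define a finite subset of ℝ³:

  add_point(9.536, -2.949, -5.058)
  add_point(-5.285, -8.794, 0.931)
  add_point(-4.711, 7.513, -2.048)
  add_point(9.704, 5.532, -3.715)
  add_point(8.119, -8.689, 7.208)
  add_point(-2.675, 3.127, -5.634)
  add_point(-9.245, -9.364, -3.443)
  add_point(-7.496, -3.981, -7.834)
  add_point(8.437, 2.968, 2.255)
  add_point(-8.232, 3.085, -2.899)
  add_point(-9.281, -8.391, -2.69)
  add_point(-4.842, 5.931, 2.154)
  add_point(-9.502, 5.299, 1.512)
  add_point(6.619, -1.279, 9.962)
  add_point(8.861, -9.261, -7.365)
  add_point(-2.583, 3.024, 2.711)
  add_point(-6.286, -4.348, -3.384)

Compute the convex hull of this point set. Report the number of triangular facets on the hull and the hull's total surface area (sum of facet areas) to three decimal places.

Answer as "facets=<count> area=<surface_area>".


facets=26 area=1099.223

Points on the hull: [0, 1, 2, 3, 4, 5, 6, 7, 8, 9, 10, 11, 12, 13, 14] (15 of 17).

Area of each hull facet:
  f1: (p7, p6, p12) → 47.6417
  f2: (p7, p14, p6) → 61.5797
  f3: (p11, p13, p12) → 25.5054
  f4: (p1, p13, p12) → 119.2824
  f5: (p0, p14, p3) → 6.0204
  f6: (p2, p11, p12) → 10.6459
  f7: (p2, p11, p3) → 32.7668
  f8: (p8, p11, p3) → 44.8266
  f9: (p8, p11, p13) → 60.8903
  f10: (p10, p6, p12) → 3.1131
  f11: (p10, p1, p12) → 38.4723
  f12: (p10, p1, p6) → 3.1426
  f13: (p4, p1, p13) → 59.5390
  f14: (p4, p0, p14) → 45.7691
  f15: (p4, p14, p6) → 130.5920
  f16: (p4, p1, p6) → 17.3384
  f17: (p4, p8, p13) → 35.9541
  f18: (p4, p0, p3) → 56.1760
  f19: (p4, p8, p3) → 29.3712
  f20: (p9, p7, p12) → 10.8720
  f21: (p9, p2, p12) → 13.8516
  f22: (p9, p2, p7) → 18.4847
  f23: (p5, p2, p3) → 38.1979
  f24: (p5, p2, p7) → 22.3231
  f25: (p5, p14, p3) → 93.6455
  f26: (p5, p7, p14) → 73.2214
Σ area = 1099.223

Check V−E+F: 15 − 39 + 26 = 2.


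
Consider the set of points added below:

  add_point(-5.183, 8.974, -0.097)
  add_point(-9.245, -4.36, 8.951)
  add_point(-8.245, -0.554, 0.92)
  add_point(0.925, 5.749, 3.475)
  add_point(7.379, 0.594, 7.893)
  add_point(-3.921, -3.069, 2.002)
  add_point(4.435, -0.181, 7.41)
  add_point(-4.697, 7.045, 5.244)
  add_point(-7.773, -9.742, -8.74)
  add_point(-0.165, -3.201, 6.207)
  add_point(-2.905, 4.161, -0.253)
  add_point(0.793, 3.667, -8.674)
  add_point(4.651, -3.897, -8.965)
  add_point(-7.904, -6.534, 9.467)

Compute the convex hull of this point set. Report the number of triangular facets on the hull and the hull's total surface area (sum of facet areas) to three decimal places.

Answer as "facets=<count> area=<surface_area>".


Extreme-point indices: [0, 1, 2, 3, 4, 7, 8, 11, 12, 13] — 10 of 14 on the boundary.

Per-facet area ½‖(b−a)×(c−a)‖:
  f1: (p7, p4, p1) → 88.2871
  f2: (p7, p0, p1) → 30.7256
  f3: (p13, p4, p1) → 21.9685
  f4: (p13, p8, p1) → 24.0628
  f5: (p13, p12, p4) → 147.6632
  f6: (p13, p12, p8) → 126.7717
  f7: (p2, p0, p1) → 38.2037
  f8: (p2, p8, p1) → 55.6270
  f9: (p2, p8, p0) → 55.2050
  f10: (p11, p8, p0) → 92.7038
  f11: (p11, p12, p8) → 58.3036
  f12: (p11, p12, p4) → 73.6599
  f13: (p3, p7, p4) → 22.1352
  f14: (p3, p7, p0) → 17.0671
  f15: (p3, p11, p4) → 53.4212
  f16: (p3, p11, p0) → 44.1098
Σ area = 949.915

Euler characteristic 10−24+16 = 2 ✓

facets=16 area=949.915


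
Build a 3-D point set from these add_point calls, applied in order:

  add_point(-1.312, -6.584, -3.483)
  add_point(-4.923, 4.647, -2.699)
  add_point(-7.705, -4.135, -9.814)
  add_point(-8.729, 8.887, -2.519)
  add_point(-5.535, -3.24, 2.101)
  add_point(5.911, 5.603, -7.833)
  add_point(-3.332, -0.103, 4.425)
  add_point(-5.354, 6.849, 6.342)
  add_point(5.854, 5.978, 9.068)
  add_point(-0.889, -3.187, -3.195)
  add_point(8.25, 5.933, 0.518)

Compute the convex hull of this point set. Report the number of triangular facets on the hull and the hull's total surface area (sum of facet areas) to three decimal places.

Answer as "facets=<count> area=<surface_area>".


facets=14 area=797.304

Hull vertices (9/11): indices [0, 2, 3, 4, 5, 6, 7, 8, 10].

Per-facet area ½‖(b−a)×(c−a)‖:
  f1: (p8, p10, p3) → 77.3382
  f2: (p8, p0, p10) → 71.9089
  f3: (p5, p10, p3) → 68.8412
  f4: (p5, p0, p10) → 63.8433
  f5: (p4, p8, p0) → 62.0022
  f6: (p2, p5, p3) → 108.8504
  f7: (p2, p5, p0) → 68.8658
  f8: (p2, p4, p3) → 77.0182
  f9: (p2, p4, p0) → 36.1735
  f10: (p7, p8, p3) → 46.1554
  f11: (p7, p4, p3) → 52.3412
  f12: (p6, p4, p8) → 9.5081
  f13: (p6, p7, p8) → 41.6952
  f14: (p6, p7, p4) → 12.7629
Σ area = 797.304

Euler characteristic 9−21+14 = 2 ✓


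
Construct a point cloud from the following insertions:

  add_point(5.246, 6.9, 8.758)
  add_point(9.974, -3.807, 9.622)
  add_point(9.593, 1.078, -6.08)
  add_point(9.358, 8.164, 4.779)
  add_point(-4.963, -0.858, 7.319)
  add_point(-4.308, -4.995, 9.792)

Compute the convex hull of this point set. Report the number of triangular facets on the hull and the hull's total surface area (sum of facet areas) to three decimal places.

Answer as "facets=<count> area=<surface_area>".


facets=8 area=528.858

Points on the hull: [0, 1, 2, 3, 4, 5] (6 of 6).

Facet areas (half cross-product norm):
  f1: (p2, p3, p4) → 109.7497
  f2: (p2, p3, p1) → 82.2521
  f3: (p0, p3, p4) → 29.9801
  f4: (p0, p3, p1) → 34.3647
  f5: (p5, p0, p4) → 29.4171
  f6: (p5, p0, p1) → 79.5401
  f7: (p5, p2, p4) → 45.6892
  f8: (p5, p2, p1) → 117.8647
Σ area = 528.858

Euler: V−E+F = 6−12+8 = 2.


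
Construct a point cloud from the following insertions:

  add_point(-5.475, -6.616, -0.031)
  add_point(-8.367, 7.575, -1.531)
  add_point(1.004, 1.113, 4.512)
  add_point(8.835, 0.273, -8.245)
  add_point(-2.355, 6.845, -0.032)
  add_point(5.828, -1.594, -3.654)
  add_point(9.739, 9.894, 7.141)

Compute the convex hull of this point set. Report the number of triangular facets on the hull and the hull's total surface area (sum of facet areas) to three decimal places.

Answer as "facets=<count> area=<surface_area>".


facets=8 area=619.297

Extreme-point indices: [0, 1, 2, 3, 5, 6] — 6 of 7 on the boundary.

Triangle areas on the boundary:
  f1: (p3, p6, p1) → 162.1721
  f2: (p3, p0, p1) → 125.5560
  f3: (p5, p3, p6) → 46.3619
  f4: (p5, p3, p0) → 22.2613
  f5: (p2, p6, p1) → 78.9721
  f6: (p2, p0, p1) → 68.6674
  f7: (p2, p5, p6) → 62.4229
  f8: (p2, p5, p0) → 52.8830
Σ area = 619.297

Check V−E+F: 6 − 12 + 8 = 2.


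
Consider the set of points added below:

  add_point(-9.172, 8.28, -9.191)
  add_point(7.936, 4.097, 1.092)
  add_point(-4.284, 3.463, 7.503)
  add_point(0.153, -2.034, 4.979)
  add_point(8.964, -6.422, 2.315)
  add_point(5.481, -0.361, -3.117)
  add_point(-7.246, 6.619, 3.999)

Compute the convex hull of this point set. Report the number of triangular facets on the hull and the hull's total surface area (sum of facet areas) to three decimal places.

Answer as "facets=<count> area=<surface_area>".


facets=10 area=544.061

Hull vertices (7/7): indices [0, 1, 2, 3, 4, 5, 6].

Triangle areas on the boundary:
  f1: (p1, p2, p4) → 73.4824
  f2: (p5, p4, p0) → 41.7286
  f3: (p5, p1, p0) → 58.5256
  f4: (p5, p1, p4) → 29.1508
  f5: (p3, p4, p0) → 90.7496
  f6: (p3, p2, p4) → 15.4938
  f7: (p6, p1, p0) → 105.1661
  f8: (p6, p1, p2) → 38.0145
  f9: (p6, p3, p0) → 73.8852
  f10: (p6, p3, p2) → 17.8647
Σ area = 544.061

Check V−E+F: 7 − 15 + 10 = 2.


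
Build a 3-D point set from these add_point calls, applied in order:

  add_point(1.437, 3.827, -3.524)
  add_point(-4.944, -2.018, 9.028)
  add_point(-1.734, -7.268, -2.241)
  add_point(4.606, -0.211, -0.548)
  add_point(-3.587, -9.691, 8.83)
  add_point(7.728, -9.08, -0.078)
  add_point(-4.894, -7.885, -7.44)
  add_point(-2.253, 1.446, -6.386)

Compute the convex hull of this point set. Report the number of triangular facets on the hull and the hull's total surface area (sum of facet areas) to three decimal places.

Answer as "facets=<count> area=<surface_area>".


facets=10 area=563.325

Extreme-point indices: [0, 1, 3, 4, 5, 6, 7] — 7 of 8 on the boundary.

Area of each hull facet:
  f1: (p4, p5, p1) → 55.8296
  f2: (p4, p6, p1) → 63.7000
  f3: (p4, p6, p5) → 98.4910
  f4: (p3, p5, p1) → 64.0570
  f5: (p3, p0, p1) → 40.3837
  f6: (p3, p0, p5) → 15.0097
  f7: (p7, p0, p1) → 39.9501
  f8: (p7, p6, p1) → 77.2997
  f9: (p7, p0, p5) → 38.6830
  f10: (p7, p6, p5) → 69.9211
Σ area = 563.325

Check V−E+F: 7 − 15 + 10 = 2.


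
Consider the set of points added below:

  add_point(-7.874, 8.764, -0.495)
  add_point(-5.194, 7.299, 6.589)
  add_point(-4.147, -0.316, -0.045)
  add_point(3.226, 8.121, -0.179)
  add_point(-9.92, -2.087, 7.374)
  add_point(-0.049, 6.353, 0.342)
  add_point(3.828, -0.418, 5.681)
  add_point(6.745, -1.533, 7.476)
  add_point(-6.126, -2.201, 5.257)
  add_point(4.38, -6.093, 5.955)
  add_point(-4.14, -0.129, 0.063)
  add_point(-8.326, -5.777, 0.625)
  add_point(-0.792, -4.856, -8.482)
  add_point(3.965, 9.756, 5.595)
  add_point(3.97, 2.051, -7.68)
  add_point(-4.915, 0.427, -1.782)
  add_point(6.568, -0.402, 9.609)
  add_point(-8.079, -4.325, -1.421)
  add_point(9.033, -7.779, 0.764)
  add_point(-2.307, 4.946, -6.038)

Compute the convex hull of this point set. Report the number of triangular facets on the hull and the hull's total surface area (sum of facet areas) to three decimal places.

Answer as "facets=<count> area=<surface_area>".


facets=22 area=1006.101

Extreme-point indices: [0, 1, 3, 4, 9, 11, 12, 13, 14, 16, 17, 18, 19] — 13 of 20 on the boundary.

Per-facet area ½‖(b−a)×(c−a)‖:
  f1: (p16, p13, p18) → 62.0243
  f2: (p11, p12, p18) → 81.5740
  f3: (p1, p0, p4) → 40.5108
  f4: (p1, p0, p13) → 36.1143
  f5: (p1, p16, p4) → 75.1632
  f6: (p1, p16, p13) → 53.4684
  f7: (p14, p13, p18) → 105.2170
  f8: (p14, p12, p18) → 55.6286
  f9: (p9, p16, p4) → 52.9949
  f10: (p9, p16, p18) → 23.7758
  f11: (p9, p11, p4) → 53.6408
  f12: (p9, p11, p18) → 46.7651
  f13: (p17, p0, p12) → 66.4008
  f14: (p17, p11, p12) → 10.2059
  f15: (p17, p0, p4) → 57.8674
  f16: (p17, p11, p4) → 8.8593
  f17: (p3, p0, p13) → 33.3263
  f18: (p3, p14, p13) → 12.7322
  f19: (p19, p0, p12) → 33.2869
  f20: (p19, p14, p12) → 29.6297
  f21: (p19, p3, p0) → 37.1934
  f22: (p19, p3, p14) → 29.7220
Σ area = 1006.101

Euler characteristic 13−33+22 = 2 ✓


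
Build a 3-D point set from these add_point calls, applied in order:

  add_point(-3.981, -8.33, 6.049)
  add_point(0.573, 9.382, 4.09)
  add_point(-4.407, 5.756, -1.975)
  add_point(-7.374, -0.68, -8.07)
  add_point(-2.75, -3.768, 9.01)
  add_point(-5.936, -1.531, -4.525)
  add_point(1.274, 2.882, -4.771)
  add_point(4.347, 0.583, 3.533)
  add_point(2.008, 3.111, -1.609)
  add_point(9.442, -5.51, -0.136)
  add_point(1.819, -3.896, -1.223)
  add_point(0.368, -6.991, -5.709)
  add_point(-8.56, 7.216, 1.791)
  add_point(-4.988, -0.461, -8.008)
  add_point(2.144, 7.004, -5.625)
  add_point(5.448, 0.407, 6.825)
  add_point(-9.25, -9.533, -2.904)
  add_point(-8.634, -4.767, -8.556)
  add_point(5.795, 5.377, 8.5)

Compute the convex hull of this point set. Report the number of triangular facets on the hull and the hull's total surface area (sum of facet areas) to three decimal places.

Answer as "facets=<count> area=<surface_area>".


13 of the 19 inputs are extreme points: [0, 1, 3, 4, 9, 11, 12, 13, 14, 15, 16, 17, 18].

Facet areas (half cross-product norm):
  f1: (p0, p9, p16) → 78.1141
  f2: (p0, p4, p9) → 41.5833
  f3: (p18, p14, p9) → 95.1401
  f4: (p18, p14, p1) → 38.0858
  f5: (p15, p4, p9) → 45.6856
  f6: (p15, p18, p9) → 17.1174
  f7: (p15, p18, p4) → 22.7640
  f8: (p11, p14, p9) → 73.5062
  f9: (p11, p9, p16) → 40.8135
  f10: (p11, p17, p16) → 34.3925
  f11: (p13, p11, p14) → 46.3025
  f12: (p13, p11, p17) → 24.5369
  f13: (p13, p3, p14) → 8.5374
  f14: (p13, p3, p17) → 4.7691
  f15: (p12, p14, p1) → 48.4771
  f16: (p12, p3, p14) → 70.0915
  f17: (p12, p17, p16) → 58.7246
  f18: (p12, p3, p17) → 20.7221
  f19: (p12, p0, p16) → 84.8689
  f20: (p12, p0, p4) → 38.5871
  f21: (p12, p18, p1) → 29.3449
  f22: (p12, p18, p4) → 85.7845
Σ area = 1007.949

Check V−E+F: 13 − 33 + 22 = 2.

facets=22 area=1007.949


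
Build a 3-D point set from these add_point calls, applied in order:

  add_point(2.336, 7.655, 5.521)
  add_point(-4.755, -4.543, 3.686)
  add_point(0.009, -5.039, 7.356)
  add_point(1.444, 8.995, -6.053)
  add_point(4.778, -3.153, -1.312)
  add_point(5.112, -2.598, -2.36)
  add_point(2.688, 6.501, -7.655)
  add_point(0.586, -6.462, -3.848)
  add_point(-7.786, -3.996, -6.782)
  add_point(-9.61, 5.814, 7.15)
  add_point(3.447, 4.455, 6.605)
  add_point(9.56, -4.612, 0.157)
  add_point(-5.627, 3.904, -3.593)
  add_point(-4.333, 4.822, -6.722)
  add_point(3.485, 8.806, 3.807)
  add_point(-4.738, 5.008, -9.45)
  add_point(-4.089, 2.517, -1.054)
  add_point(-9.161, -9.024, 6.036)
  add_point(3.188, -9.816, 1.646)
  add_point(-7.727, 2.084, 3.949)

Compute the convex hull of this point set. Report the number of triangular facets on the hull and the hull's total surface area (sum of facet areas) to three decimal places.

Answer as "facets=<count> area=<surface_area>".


facets=22 area=1058.803

Hull vertices (13/20): indices [0, 2, 3, 6, 7, 8, 9, 10, 11, 14, 15, 17, 18].

Triangle areas on the boundary:
  f1: (p15, p3, p9) → 68.5984
  f2: (p14, p3, p9) → 69.6181
  f3: (p6, p15, p3) → 12.4423
  f4: (p6, p14, p11) → 82.1714
  f5: (p6, p14, p3) → 14.8713
  f6: (p8, p15, p9) → 81.4666
  f7: (p8, p17, p9) → 98.5734
  f8: (p2, p17, p9) → 69.5519
  f9: (p18, p8, p17) → 83.9809
  f10: (p18, p2, p11) → 33.7839
  f11: (p18, p2, p17) → 40.7998
  f12: (p10, p14, p11) → 31.0818
  f13: (p10, p2, p11) → 56.7778
  f14: (p10, p2, p9) → 64.5143
  f15: (p7, p18, p11) → 28.6684
  f16: (p7, p18, p8) → 22.1057
  f17: (p7, p6, p11) → 66.9563
  f18: (p7, p6, p15) → 51.3257
  f19: (p7, p8, p15) → 45.3983
  f20: (p0, p14, p9) → 10.9898
  f21: (p0, p10, p9) → 21.5062
  f22: (p0, p10, p14) → 3.6205
Σ area = 1058.803

Euler: V−E+F = 13−33+22 = 2.


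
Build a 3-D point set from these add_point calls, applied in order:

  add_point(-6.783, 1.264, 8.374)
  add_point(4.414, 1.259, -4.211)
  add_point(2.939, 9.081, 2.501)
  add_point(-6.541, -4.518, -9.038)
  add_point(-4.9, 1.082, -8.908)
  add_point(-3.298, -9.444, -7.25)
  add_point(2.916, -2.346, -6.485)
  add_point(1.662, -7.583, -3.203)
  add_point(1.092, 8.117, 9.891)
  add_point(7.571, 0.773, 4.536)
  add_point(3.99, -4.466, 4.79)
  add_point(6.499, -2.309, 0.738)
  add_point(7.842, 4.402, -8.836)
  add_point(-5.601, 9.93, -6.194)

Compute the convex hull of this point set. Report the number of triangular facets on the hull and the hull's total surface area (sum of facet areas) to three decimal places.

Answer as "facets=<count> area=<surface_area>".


facets=20 area=998.725

12 of the 14 inputs are extreme points: [0, 2, 3, 4, 5, 7, 8, 9, 10, 11, 12, 13].

Per-facet area ½‖(b−a)×(c−a)‖:
  f1: (p10, p5, p0) → 94.8645
  f2: (p2, p13, p12) → 76.2537
  f3: (p3, p5, p0) → 56.5309
  f4: (p3, p13, p0) → 117.9557
  f5: (p3, p5, p12) → 52.1318
  f6: (p7, p5, p12) → 46.3190
  f7: (p7, p10, p5) → 16.1433
  f8: (p9, p2, p12) → 61.2864
  f9: (p4, p13, p12) → 60.2293
  f10: (p4, p3, p12) → 32.9625
  f11: (p4, p3, p13) → 11.8134
  f12: (p11, p7, p10) → 21.0334
  f13: (p11, p9, p10) → 12.7429
  f14: (p11, p7, p12) → 48.0281
  f15: (p11, p9, p12) → 28.5915
  f16: (p8, p9, p2) → 36.6335
  f17: (p8, p13, p0) → 86.5419
  f18: (p8, p2, p13) → 39.9012
  f19: (p8, p10, p0) → 64.0066
  f20: (p8, p9, p10) → 34.7551
Σ area = 998.725

Euler characteristic 12−30+20 = 2 ✓


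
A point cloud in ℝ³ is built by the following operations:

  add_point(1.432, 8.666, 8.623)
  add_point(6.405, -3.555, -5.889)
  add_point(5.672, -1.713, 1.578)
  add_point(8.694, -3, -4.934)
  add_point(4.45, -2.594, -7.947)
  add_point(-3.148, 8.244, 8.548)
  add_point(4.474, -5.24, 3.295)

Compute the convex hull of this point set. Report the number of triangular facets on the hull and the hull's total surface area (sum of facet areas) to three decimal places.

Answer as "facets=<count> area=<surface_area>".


Extreme-point indices: [0, 1, 2, 3, 4, 5, 6] — 7 of 7 on the boundary.

Per-facet area ½‖(b−a)×(c−a)‖:
  f1: (p4, p6, p5) → 93.7329
  f2: (p0, p6, p5) → 34.7478
  f3: (p0, p4, p5) → 46.4331
  f4: (p0, p4, p3) → 50.3183
  f5: (p1, p6, p3) → 11.9958
  f6: (p1, p4, p3) → 2.4042
  f7: (p1, p4, p6) → 11.5769
  f8: (p2, p6, p3) → 14.0498
  f9: (p2, p0, p3) → 32.1556
  f10: (p2, p0, p6) → 25.3578
Σ area = 322.772

Check V−E+F: 7 − 15 + 10 = 2.

facets=10 area=322.772


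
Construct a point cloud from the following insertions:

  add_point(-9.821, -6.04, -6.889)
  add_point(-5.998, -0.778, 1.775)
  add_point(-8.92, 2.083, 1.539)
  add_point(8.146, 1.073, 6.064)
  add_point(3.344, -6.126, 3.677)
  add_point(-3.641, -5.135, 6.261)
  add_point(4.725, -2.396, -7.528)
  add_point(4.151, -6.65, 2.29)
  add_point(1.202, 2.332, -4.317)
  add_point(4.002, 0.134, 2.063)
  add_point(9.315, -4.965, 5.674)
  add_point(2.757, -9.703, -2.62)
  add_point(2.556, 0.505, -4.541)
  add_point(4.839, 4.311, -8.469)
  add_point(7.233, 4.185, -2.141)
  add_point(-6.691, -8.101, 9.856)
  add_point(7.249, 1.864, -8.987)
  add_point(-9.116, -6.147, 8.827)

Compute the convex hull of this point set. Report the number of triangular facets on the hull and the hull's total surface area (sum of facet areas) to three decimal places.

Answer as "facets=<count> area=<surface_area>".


facets=18 area=966.823

Extreme-point indices: [0, 2, 3, 6, 10, 11, 13, 14, 15, 16, 17] — 11 of 18 on the boundary.

Per-facet area ½‖(b−a)×(c−a)‖:
  f1: (p2, p13, p0) → 97.0575
  f2: (p11, p15, p0) → 102.3224
  f3: (p11, p15, p10) → 87.7669
  f4: (p17, p15, p0) → 24.1622
  f5: (p17, p2, p0) → 64.4784
  f6: (p14, p2, p13) → 55.9945
  f7: (p16, p11, p10) → 79.2514
  f8: (p16, p14, p10) → 41.0914
  f9: (p16, p14, p13) → 11.6682
  f10: (p16, p13, p0) → 30.8157
  f11: (p3, p17, p2) → 95.3501
  f12: (p3, p14, p2) → 72.8433
  f13: (p3, p14, p10) → 25.8775
  f14: (p3, p15, p10) → 51.8769
  f15: (p3, p17, p15) → 28.4075
  f16: (p6, p11, p0) → 61.0686
  f17: (p6, p16, p0) → 28.1771
  f18: (p6, p16, p11) → 8.6133
Σ area = 966.823

Euler: V−E+F = 11−27+18 = 2.


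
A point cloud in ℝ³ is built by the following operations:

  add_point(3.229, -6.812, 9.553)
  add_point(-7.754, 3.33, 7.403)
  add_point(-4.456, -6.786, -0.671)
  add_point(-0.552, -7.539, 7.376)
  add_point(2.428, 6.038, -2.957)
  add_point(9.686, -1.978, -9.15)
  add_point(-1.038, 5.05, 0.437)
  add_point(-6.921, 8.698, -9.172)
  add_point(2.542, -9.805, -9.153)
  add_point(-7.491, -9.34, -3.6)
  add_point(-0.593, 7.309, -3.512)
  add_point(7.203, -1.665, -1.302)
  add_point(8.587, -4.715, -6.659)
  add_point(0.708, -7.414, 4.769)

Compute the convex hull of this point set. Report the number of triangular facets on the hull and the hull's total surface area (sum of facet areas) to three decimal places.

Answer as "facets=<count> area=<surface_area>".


Points on the hull: [0, 1, 3, 4, 5, 7, 8, 9, 10, 11, 12] (11 of 14).

Triangle areas on the boundary:
  f1: (p7, p8, p5) → 103.1262
  f2: (p4, p7, p5) → 67.2689
  f3: (p4, p0, p1) → 107.1788
  f4: (p9, p7, p1) → 134.6891
  f5: (p9, p7, p8) → 107.4572
  f6: (p12, p8, p5) → 14.2933
  f7: (p12, p0, p5) → 20.6481
  f8: (p12, p0, p8) → 71.2653
  f9: (p10, p7, p1) → 57.6638
  f10: (p10, p4, p1) → 22.0647
  f11: (p10, p4, p7) → 7.7565
  f12: (p11, p0, p5) → 23.0883
  f13: (p11, p4, p5) → 37.9393
  f14: (p11, p4, p0) → 54.9935
  f15: (p3, p0, p8) → 35.2144
  f16: (p3, p9, p8) → 75.1260
  f17: (p3, p0, p1) → 27.1781
  f18: (p3, p9, p1) → 84.1306
Σ area = 1051.082

Euler characteristic 11−27+18 = 2 ✓

facets=18 area=1051.082


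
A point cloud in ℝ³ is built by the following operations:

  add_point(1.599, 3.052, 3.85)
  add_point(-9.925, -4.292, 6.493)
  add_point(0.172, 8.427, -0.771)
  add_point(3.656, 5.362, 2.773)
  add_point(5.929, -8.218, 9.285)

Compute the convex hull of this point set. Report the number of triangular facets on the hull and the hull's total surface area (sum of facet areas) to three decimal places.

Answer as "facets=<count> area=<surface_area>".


facets=6 area=330.074

Extreme-point indices: [0, 1, 2, 3, 4] — 5 of 5 on the boundary.

Per-facet area ½‖(b−a)×(c−a)‖:
  f1: (p2, p4, p1) → 140.3738
  f2: (p0, p4, p1) → 89.0629
  f3: (p3, p2, p1) → 49.7913
  f4: (p3, p0, p1) → 6.7910
  f5: (p3, p2, p4) → 25.6678
  f6: (p3, p0, p4) → 18.3875
Σ area = 330.074

Euler: V−E+F = 5−9+6 = 2.


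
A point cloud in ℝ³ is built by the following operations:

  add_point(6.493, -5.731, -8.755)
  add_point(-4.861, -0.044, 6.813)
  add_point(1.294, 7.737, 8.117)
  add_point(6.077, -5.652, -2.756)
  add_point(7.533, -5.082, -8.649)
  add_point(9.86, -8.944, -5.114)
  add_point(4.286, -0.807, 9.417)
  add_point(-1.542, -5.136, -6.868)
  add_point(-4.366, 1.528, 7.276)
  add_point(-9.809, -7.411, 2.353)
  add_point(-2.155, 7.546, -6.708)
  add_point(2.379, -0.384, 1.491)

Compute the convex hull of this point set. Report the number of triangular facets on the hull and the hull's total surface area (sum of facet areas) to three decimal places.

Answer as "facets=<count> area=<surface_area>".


10 of the 12 inputs are extreme points: [0, 1, 2, 4, 5, 6, 7, 8, 9, 10].

Facet areas (half cross-product norm):
  f1: (p6, p5, p9) → 144.9673
  f2: (p6, p2, p5) → 72.9163
  f3: (p8, p6, p2) → 34.4119
  f4: (p8, p10, p9) → 88.9495
  f5: (p8, p10, p2) → 62.0872
  f6: (p7, p5, p9) → 68.1525
  f7: (p7, p10, p9) → 79.1602
  f8: (p4, p2, p5) → 63.0015
  f9: (p4, p10, p2) → 122.0311
  f10: (p1, p6, p9) → 39.8532
  f11: (p1, p8, p9) → 2.7404
  f12: (p1, p8, p6) → 7.8456
  f13: (p0, p7, p10) → 52.1477
  f14: (p0, p4, p10) → 9.8291
  f15: (p0, p7, p5) → 21.8105
  f16: (p0, p4, p5) → 3.5220
Σ area = 873.426

Check V−E+F: 10 − 24 + 16 = 2.

facets=16 area=873.426


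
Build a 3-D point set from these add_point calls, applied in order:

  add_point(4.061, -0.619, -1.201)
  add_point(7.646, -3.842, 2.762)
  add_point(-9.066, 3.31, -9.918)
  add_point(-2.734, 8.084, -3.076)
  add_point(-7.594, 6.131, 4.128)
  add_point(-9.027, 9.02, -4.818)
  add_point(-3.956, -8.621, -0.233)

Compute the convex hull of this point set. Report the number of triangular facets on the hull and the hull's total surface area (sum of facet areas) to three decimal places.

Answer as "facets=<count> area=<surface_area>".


Points on the hull: [0, 1, 2, 3, 4, 5, 6] (7 of 7).

Per-facet area ½‖(b−a)×(c−a)‖:
  f1: (p4, p6, p2) → 102.8575
  f2: (p4, p6, p1) → 99.8410
  f3: (p3, p4, p1) → 74.6869
  f4: (p0, p6, p2) → 86.3339
  f5: (p0, p6, p1) → 35.4703
  f6: (p0, p3, p2) → 58.2125
  f7: (p0, p3, p1) → 18.0556
  f8: (p5, p4, p2) → 33.3501
  f9: (p5, p3, p2) → 25.1803
  f10: (p5, p3, p4) → 28.2367
Σ area = 562.225

Check V−E+F: 7 − 15 + 10 = 2.

facets=10 area=562.225


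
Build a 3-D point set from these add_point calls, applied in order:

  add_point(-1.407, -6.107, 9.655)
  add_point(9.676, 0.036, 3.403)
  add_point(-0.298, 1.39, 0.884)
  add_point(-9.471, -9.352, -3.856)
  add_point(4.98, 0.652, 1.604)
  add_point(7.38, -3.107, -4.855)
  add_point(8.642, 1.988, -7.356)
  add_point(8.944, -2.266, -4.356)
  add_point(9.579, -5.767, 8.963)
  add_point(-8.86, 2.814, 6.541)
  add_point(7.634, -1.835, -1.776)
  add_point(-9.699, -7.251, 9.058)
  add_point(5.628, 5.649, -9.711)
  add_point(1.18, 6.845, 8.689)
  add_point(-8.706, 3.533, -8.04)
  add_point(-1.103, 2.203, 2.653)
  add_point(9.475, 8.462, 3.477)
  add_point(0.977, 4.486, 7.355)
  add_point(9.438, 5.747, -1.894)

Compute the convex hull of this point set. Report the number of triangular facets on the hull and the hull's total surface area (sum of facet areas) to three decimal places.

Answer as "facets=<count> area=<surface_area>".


facets=24 area=1317.876

Points on the hull: [0, 1, 3, 5, 6, 7, 8, 9, 11, 12, 13, 14, 16, 18] (14 of 19).

Per-facet area ½‖(b−a)×(c−a)‖:
  f1: (p8, p16, p1) → 23.6663
  f2: (p8, p3, p11) → 126.5023
  f3: (p14, p12, p16) → 100.3811
  f4: (p14, p3, p11) → 87.7368
  f5: (p14, p3, p12) → 96.3357
  f6: (p18, p16, p1) → 22.5381
  f7: (p18, p12, p16) → 15.3483
  f8: (p13, p8, p16) → 71.3338
  f9: (p13, p14, p16) → 97.8608
  f10: (p5, p3, p12) → 90.2353
  f11: (p5, p8, p3) → 128.1303
  f12: (p0, p8, p11) → 7.8619
  f13: (p0, p13, p11) → 52.6231
  f14: (p0, p13, p8) → 70.9744
  f15: (p9, p14, p11) → 72.7172
  f16: (p9, p13, p11) → 53.1073
  f17: (p9, p13, p14) → 79.3883
  f18: (p7, p8, p1) → 29.0824
  f19: (p7, p5, p8) → 12.4960
  f20: (p7, p18, p1) → 28.3696
  f21: (p6, p5, p12) → 11.3754
  f22: (p6, p7, p5) → 4.7412
  f23: (p6, p18, p12) → 17.6631
  f24: (p6, p7, p18) → 17.4075
Σ area = 1317.876

Euler: V−E+F = 14−36+24 = 2.


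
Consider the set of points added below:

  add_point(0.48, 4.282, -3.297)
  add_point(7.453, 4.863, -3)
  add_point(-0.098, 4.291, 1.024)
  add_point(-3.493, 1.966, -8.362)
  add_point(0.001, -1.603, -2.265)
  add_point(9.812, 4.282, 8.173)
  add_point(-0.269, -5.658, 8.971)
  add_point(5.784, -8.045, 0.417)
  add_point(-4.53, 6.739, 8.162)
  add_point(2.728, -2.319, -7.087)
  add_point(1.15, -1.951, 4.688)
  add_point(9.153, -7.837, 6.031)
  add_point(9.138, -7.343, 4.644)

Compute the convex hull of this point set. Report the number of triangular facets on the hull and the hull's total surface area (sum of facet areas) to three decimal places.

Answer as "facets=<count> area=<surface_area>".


Hull vertices (10/13): indices [0, 1, 3, 5, 6, 7, 8, 9, 11, 12].

Facet areas (half cross-product norm):
  f1: (p6, p5, p8) → 83.8686
  f2: (p6, p3, p8) → 110.3311
  f3: (p6, p3, p7) → 87.1705
  f4: (p1, p5, p8) → 81.2854
  f5: (p11, p6, p5) → 60.8609
  f6: (p11, p6, p7) → 32.2699
  f7: (p0, p3, p8) → 37.6903
  f8: (p0, p1, p8) → 42.0163
  f9: (p0, p1, p3) → 18.4532
  f10: (p9, p3, p7) → 27.1837
  f11: (p9, p1, p3) → 36.4110
  f12: (p12, p11, p7) → 2.8814
  f13: (p12, p9, p7) → 19.1996
  f14: (p12, p9, p1) → 64.6199
  f15: (p12, p1, p5) → 67.4195
  f16: (p12, p11, p5) → 8.9481
Σ area = 780.609

Euler characteristic 10−24+16 = 2 ✓

facets=16 area=780.609


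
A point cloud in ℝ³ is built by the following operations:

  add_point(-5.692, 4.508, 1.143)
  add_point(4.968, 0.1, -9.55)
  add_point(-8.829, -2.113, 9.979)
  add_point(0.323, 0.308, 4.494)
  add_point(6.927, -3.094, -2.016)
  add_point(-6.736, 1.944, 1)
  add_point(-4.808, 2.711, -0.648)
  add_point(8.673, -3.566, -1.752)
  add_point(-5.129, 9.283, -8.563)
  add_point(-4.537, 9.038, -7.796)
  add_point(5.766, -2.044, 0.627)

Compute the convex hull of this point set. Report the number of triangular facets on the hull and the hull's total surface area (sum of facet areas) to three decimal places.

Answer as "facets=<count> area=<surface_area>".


facets=16 area=533.263

Extreme-point indices: [0, 1, 2, 3, 4, 5, 7, 8, 9, 10] — 10 of 11 on the boundary.

Facet areas (half cross-product norm):
  f1: (p4, p7, p2) → 13.2096
  f2: (p4, p1, p2) → 78.5072
  f3: (p4, p1, p7) → 6.8684
  f4: (p5, p8, p2) → 14.5238
  f5: (p5, p1, p2) → 57.1183
  f6: (p5, p1, p8) → 80.5482
  f7: (p0, p8, p2) → 17.7667
  f8: (p0, p3, p2) → 42.0847
  f9: (p9, p1, p7) → 55.4480
  f10: (p9, p1, p8) → 5.7275
  f11: (p9, p0, p8) → 3.4858
  f12: (p9, p0, p3) → 34.8306
  f13: (p10, p9, p7) → 32.4400
  f14: (p10, p9, p3) → 56.0616
  f15: (p10, p7, p2) → 13.8426
  f16: (p10, p3, p2) → 20.8001
Σ area = 533.263

Euler: V−E+F = 10−24+16 = 2.
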